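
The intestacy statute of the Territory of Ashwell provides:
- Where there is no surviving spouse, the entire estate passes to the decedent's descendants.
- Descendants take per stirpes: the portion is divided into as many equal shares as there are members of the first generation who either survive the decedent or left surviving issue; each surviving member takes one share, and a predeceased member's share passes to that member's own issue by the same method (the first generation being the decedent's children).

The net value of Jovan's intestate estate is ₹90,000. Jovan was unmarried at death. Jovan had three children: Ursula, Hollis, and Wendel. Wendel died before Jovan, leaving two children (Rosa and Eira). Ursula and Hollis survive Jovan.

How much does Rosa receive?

Rosa receives ₹15,000.

The entire ₹90,000 passes to the descendants.
That amount (₹90,000) is divided into 3 shares of ₹30,000: Ursula and Hollis each take ₹30,000; Wendel's ₹30,000 share passes to Wendel's issue.
Wendel's share (₹30,000) is divided into 2 shares of ₹15,000: Rosa and Eira each take ₹15,000.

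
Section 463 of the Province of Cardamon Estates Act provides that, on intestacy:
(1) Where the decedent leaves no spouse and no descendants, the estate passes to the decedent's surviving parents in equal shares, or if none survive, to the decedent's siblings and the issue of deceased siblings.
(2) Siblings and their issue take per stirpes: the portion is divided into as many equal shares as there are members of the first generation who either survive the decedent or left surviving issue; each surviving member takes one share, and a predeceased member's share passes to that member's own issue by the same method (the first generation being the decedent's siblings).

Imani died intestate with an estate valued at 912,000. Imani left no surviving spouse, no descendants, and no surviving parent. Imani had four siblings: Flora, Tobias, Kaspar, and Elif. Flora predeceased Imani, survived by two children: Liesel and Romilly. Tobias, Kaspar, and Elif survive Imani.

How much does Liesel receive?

Liesel receives 114,000.

The entire 912,000 passes to the siblings and their issue.
That amount (912,000) is divided into 4 shares of 228,000: Tobias, Kaspar, and Elif each take 228,000; Flora's 228,000 share passes to Flora's issue.
Flora's share (228,000) is divided into 2 shares of 114,000: Liesel and Romilly each take 114,000.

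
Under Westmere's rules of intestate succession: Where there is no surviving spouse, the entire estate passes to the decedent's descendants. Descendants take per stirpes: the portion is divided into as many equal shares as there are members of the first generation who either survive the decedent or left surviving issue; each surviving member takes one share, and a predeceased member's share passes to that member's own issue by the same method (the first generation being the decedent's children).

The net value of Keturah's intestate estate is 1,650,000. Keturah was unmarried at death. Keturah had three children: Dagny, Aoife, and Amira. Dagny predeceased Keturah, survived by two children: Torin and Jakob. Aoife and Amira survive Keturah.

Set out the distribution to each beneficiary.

The entire 1,650,000 passes to the descendants.
That amount (1,650,000) is divided into 3 shares of 550,000: Aoife and Amira each take 550,000; Dagny's 550,000 share passes to Dagny's issue.
Dagny's share (550,000) is divided into 2 shares of 275,000: Torin and Jakob each take 275,000.

Torin: 275,000; Jakob: 275,000; Aoife: 550,000; Amira: 550,000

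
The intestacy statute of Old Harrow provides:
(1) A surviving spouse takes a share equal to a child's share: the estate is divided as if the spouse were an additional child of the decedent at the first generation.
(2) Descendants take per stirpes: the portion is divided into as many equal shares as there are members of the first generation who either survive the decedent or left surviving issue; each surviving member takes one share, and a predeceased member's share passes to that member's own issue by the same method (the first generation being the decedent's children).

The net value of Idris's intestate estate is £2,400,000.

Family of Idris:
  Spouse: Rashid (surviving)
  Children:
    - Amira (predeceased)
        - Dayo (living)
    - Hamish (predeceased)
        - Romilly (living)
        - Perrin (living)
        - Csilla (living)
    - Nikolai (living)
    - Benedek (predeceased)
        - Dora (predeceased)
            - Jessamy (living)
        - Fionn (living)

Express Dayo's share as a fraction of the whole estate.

The spouse counts as an additional share at the children's level, so there are 5 primary shares of £480,000. Rashid takes one such share (£480,000).
The children's combined portion (£1,920,000) is divided into 4 shares of £480,000: Nikolai takes £480,000; Amira's £480,000 share passes to Amira's issue; Hamish's £480,000 share passes to Hamish's issue; Benedek's £480,000 share passes to Benedek's issue.
Amira's share (£480,000) passes entirely to Dayo.
Hamish's share (£480,000) is divided into 3 shares of £160,000: Romilly, Perrin, and Csilla each take £160,000.
Benedek's share (£480,000) is divided into 2 shares of £240,000: Fionn takes £240,000; Dora's £240,000 share passes to Dora's issue.
Dora's share (£240,000) passes entirely to Jessamy.

Dayo receives 1/5 of the estate.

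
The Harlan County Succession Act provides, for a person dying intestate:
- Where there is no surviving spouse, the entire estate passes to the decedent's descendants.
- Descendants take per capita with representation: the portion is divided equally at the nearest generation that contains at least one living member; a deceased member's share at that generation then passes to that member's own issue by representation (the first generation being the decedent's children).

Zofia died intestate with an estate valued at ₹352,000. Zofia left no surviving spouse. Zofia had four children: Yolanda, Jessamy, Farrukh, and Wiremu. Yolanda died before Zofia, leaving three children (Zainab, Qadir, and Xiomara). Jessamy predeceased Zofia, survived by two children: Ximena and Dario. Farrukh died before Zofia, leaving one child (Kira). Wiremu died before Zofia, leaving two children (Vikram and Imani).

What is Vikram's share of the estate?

The entire ₹352,000 passes to the descendants.
No child survives, so the initial division is made at the grandchildren's generation.
That amount (₹352,000) is divided into 8 shares of ₹44,000: Zainab, Qadir, Xiomara, Ximena, Dario, Kira, Vikram, and Imani each take ₹44,000.

Vikram receives ₹44,000.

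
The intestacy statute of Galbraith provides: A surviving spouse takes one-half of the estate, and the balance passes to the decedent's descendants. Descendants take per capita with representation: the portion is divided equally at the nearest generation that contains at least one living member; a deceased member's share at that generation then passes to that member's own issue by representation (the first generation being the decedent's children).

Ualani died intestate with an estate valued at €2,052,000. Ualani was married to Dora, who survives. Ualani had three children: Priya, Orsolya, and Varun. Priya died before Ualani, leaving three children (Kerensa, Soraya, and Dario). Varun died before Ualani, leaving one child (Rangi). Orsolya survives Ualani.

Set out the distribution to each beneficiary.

Dora: €1,026,000; Kerensa: €114,000; Soraya: €114,000; Dario: €114,000; Orsolya: €342,000; Rangi: €342,000

Dora takes one-half of €2,052,000 = €1,026,000. The remaining €1,026,000 passes to the descendants.
The descendants' portion (€1,026,000) is divided into 3 shares of €342,000: Orsolya takes €342,000; Priya's €342,000 share passes to Priya's issue; Varun's €342,000 share passes to Varun's issue.
Priya's share (€342,000) is divided into 3 shares of €114,000: Kerensa, Soraya, and Dario each take €114,000.
Varun's share (€342,000) passes entirely to Rangi.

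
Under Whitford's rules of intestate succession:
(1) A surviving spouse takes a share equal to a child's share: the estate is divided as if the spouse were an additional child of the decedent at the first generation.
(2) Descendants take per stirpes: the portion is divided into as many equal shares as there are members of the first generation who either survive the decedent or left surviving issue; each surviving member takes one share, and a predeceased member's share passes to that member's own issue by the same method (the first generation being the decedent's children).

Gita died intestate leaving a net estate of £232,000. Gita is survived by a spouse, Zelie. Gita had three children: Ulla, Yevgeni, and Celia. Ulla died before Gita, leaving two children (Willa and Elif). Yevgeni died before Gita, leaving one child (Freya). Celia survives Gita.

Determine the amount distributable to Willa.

The spouse counts as an additional share at the children's level, so there are 4 primary shares of £58,000. Zelie takes one such share (£58,000).
The children's combined portion (£174,000) is divided into 3 shares of £58,000: Celia takes £58,000; Ulla's £58,000 share passes to Ulla's issue; Yevgeni's £58,000 share passes to Yevgeni's issue.
Ulla's share (£58,000) is divided into 2 shares of £29,000: Willa and Elif each take £29,000.
Yevgeni's share (£58,000) passes entirely to Freya.

Willa receives £29,000.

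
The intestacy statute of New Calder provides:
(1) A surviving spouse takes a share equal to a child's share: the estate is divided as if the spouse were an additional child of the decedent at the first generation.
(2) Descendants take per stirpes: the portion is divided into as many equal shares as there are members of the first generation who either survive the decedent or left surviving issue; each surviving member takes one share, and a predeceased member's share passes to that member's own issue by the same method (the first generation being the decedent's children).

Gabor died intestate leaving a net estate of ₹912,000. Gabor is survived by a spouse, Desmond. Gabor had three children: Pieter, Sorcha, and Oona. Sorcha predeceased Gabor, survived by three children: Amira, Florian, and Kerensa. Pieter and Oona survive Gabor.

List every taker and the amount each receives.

The spouse counts as an additional share at the children's level, so there are 4 primary shares of ₹228,000. Desmond takes one such share (₹228,000).
The children's combined portion (₹684,000) is divided into 3 shares of ₹228,000: Pieter and Oona each take ₹228,000; Sorcha's ₹228,000 share passes to Sorcha's issue.
Sorcha's share (₹228,000) is divided into 3 shares of ₹76,000: Amira, Florian, and Kerensa each take ₹76,000.

Desmond: ₹228,000; Pieter: ₹228,000; Amira: ₹76,000; Florian: ₹76,000; Kerensa: ₹76,000; Oona: ₹228,000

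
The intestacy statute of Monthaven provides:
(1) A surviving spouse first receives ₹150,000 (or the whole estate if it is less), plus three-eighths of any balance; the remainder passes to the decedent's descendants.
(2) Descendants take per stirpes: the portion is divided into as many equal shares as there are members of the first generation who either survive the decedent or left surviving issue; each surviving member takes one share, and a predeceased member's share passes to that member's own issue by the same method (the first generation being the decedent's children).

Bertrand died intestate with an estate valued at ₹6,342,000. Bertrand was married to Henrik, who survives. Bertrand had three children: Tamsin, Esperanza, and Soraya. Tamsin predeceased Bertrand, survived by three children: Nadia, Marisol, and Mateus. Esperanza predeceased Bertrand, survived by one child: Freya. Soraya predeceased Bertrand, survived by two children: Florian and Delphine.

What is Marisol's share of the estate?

Marisol receives ₹430,000.

Henrik first takes ₹150,000, leaving a balance of ₹6,192,000. Henrik then takes three-eighths of the balance (₹2,322,000), for a total of ₹2,472,000. The remaining ₹3,870,000 passes to the descendants.
The descendants' portion (₹3,870,000) is divided into 3 shares of ₹1,290,000: Tamsin's ₹1,290,000 share passes to Tamsin's issue; Esperanza's ₹1,290,000 share passes to Esperanza's issue; Soraya's ₹1,290,000 share passes to Soraya's issue.
Tamsin's share (₹1,290,000) is divided into 3 shares of ₹430,000: Nadia, Marisol, and Mateus each take ₹430,000.
Esperanza's share (₹1,290,000) passes entirely to Freya.
Soraya's share (₹1,290,000) is divided into 2 shares of ₹645,000: Florian and Delphine each take ₹645,000.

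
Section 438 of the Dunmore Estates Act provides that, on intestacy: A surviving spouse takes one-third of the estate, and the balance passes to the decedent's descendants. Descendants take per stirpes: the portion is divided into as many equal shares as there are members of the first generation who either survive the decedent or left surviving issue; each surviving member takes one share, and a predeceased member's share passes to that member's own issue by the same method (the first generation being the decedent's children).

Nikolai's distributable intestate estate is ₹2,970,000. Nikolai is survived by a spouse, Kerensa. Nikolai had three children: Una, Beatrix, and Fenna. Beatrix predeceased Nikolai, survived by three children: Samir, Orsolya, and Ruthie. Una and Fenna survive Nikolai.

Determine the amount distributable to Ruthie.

Ruthie receives ₹220,000.

Kerensa takes one-third of ₹2,970,000 = ₹990,000. The remaining ₹1,980,000 passes to the descendants.
The descendants' portion (₹1,980,000) is divided into 3 shares of ₹660,000: Una and Fenna each take ₹660,000; Beatrix's ₹660,000 share passes to Beatrix's issue.
Beatrix's share (₹660,000) is divided into 3 shares of ₹220,000: Samir, Orsolya, and Ruthie each take ₹220,000.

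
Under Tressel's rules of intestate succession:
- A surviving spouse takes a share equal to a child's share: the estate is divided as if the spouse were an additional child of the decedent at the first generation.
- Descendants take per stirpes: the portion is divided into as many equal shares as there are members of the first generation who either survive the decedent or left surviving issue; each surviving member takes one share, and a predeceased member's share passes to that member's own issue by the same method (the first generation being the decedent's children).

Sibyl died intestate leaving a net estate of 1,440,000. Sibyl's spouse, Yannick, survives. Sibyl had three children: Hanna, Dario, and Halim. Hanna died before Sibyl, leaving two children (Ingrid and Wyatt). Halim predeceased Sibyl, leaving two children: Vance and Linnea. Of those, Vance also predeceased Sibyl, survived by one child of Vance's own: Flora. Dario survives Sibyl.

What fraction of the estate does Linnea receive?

The spouse counts as an additional share at the children's level, so there are 4 primary shares of 360,000. Yannick takes one such share (360,000).
The children's combined portion (1,080,000) is divided into 3 shares of 360,000: Dario takes 360,000; Hanna's 360,000 share passes to Hanna's issue; Halim's 360,000 share passes to Halim's issue.
Hanna's share (360,000) is divided into 2 shares of 180,000: Ingrid and Wyatt each take 180,000.
Halim's share (360,000) is divided into 2 shares of 180,000: Linnea takes 180,000; Vance's 180,000 share passes to Vance's issue.
Vance's share (180,000) passes entirely to Flora.

Linnea receives 1/8 of the estate.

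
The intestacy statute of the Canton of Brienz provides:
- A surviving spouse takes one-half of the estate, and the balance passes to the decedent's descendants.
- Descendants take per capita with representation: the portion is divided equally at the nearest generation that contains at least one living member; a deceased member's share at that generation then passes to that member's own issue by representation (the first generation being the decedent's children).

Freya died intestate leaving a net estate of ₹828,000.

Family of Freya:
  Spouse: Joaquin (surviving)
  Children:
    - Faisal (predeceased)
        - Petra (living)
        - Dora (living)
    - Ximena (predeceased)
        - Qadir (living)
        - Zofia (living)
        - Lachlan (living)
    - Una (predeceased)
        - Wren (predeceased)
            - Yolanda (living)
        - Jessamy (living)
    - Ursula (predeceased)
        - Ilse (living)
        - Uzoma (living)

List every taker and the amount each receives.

Joaquin takes one-half of ₹828,000 = ₹414,000. The remaining ₹414,000 passes to the descendants.
No child survives, so the initial division is made at the grandchildren's generation.
The descendants' portion (₹414,000) is divided into 9 shares of ₹46,000: Petra, Dora, Qadir, Zofia, Lachlan, Jessamy, Ilse, and Uzoma each take ₹46,000; Wren's ₹46,000 share passes to Wren's issue.
Wren's share (₹46,000) passes entirely to Yolanda.

Joaquin: ₹414,000; Petra: ₹46,000; Dora: ₹46,000; Qadir: ₹46,000; Zofia: ₹46,000; Lachlan: ₹46,000; Yolanda: ₹46,000; Jessamy: ₹46,000; Ilse: ₹46,000; Uzoma: ₹46,000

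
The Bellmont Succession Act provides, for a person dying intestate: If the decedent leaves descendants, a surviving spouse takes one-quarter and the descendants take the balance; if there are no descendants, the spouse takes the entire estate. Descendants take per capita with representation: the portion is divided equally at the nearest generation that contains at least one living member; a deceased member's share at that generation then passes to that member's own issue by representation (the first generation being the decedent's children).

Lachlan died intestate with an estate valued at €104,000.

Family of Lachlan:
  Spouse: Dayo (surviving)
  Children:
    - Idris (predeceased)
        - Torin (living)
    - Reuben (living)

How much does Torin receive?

Dayo takes one-quarter of €104,000 = €26,000. The remaining €78,000 passes to the descendants.
The descendants' portion (€78,000) is divided into 2 shares of €39,000: Reuben takes €39,000; Idris's €39,000 share passes to Idris's issue.
Idris's share (€39,000) passes entirely to Torin.

Torin receives €39,000.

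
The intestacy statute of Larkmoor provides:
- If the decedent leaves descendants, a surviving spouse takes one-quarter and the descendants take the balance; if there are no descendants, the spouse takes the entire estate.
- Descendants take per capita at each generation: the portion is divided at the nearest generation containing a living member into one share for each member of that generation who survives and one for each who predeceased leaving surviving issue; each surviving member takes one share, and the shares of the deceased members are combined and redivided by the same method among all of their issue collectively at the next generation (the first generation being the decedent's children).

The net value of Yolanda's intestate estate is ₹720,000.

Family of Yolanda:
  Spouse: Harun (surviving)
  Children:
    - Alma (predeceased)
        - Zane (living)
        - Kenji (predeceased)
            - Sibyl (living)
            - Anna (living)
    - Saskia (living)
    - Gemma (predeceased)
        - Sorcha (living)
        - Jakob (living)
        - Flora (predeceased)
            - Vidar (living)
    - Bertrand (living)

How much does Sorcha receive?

Sorcha receives ₹54,000.

Harun takes one-quarter of ₹720,000 = ₹180,000. The remaining ₹540,000 passes to the descendants.
The descendants' portion (₹540,000) is divided at the children's generation into 4 shares of ₹135,000. Saskia and Bertrand each take ₹135,000. The 2 shares of the deceased (Alma and Gemma) are combined into a pool of ₹270,000.
That pool (₹270,000) is divided at the grandchildren's generation into 5 shares of ₹54,000. Zane, Sorcha, and Jakob each take ₹54,000. The 2 shares of the deceased (Kenji and Flora) are combined into a pool of ₹108,000.
That pool (₹108,000) is divided at the great-grandchildren's generation equally among Sibyl, Anna, and Vidar: ₹36,000 each.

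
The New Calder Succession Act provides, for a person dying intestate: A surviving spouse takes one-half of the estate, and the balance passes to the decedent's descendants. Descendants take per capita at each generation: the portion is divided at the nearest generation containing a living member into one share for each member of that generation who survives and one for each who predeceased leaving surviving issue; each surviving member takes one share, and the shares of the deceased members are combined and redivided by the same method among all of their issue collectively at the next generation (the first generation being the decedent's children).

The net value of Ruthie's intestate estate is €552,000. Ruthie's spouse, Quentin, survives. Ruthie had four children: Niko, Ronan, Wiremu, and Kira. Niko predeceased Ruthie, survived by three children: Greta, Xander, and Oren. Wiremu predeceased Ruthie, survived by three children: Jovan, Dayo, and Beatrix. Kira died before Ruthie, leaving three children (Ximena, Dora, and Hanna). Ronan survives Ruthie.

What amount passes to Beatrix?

Beatrix receives €23,000.

Quentin takes one-half of €552,000 = €276,000. The remaining €276,000 passes to the descendants.
The descendants' portion (€276,000) is divided at the children's generation into 4 shares of €69,000. Ronan takes €69,000. The 3 shares of the deceased (Niko, Wiremu, and Kira) are combined into a pool of €207,000.
That pool (€207,000) is divided at the grandchildren's generation equally among Greta, Xander, Oren, Jovan, Dayo, Beatrix, Ximena, Dora, and Hanna: €23,000 each.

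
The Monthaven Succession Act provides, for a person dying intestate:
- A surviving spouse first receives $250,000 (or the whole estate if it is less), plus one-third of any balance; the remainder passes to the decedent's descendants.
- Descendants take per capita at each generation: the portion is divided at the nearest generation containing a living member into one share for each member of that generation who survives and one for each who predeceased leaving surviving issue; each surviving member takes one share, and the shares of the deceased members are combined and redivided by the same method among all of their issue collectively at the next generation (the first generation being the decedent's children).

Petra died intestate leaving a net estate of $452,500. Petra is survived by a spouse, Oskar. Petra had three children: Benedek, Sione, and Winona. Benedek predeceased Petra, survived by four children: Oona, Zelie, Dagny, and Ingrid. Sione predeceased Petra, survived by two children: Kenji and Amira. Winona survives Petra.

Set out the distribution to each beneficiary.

Oskar first takes $250,000, leaving a balance of $202,500. Oskar then takes one-third of the balance ($67,500), for a total of $317,500. The remaining $135,000 passes to the descendants.
The descendants' portion ($135,000) is divided at the children's generation into 3 shares of $45,000. Winona takes $45,000. The 2 shares of the deceased (Benedek and Sione) are combined into a pool of $90,000.
That pool ($90,000) is divided at the grandchildren's generation equally among Oona, Zelie, Dagny, Ingrid, Kenji, and Amira: $15,000 each.

Oskar: $317,500; Oona: $15,000; Zelie: $15,000; Dagny: $15,000; Ingrid: $15,000; Kenji: $15,000; Amira: $15,000; Winona: $45,000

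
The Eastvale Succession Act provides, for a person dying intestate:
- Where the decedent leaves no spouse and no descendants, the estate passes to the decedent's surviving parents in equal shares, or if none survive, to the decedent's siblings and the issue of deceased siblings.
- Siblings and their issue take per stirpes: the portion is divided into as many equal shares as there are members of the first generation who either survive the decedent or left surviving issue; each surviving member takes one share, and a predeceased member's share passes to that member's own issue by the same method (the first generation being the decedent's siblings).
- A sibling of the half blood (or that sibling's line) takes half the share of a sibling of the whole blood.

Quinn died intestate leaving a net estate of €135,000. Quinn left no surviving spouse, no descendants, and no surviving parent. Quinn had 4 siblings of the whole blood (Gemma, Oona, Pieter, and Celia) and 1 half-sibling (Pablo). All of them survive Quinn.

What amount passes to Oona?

Oona receives €30,000.

The entire €135,000 passes to the siblings and their issue.
Counting each half-blood sibling's line as half a unit, there are 9/2 units in €135,000, so one unit is €30,000. Whole-blood lines (Gemma, Oona, Pieter, and Celia) take €30,000 each; half-blood lines (Pablo) take €15,000 each.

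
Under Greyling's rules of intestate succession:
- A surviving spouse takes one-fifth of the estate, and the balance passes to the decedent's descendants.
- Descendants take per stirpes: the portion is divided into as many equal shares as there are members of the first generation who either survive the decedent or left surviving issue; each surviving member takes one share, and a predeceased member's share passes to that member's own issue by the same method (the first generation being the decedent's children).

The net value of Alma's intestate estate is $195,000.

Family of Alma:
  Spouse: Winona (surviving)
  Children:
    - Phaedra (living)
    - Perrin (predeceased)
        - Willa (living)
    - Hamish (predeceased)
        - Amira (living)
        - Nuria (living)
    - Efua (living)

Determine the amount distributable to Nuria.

Winona takes one-fifth of $195,000 = $39,000. The remaining $156,000 passes to the descendants.
The descendants' portion ($156,000) is divided into 4 shares of $39,000: Phaedra and Efua each take $39,000; Perrin's $39,000 share passes to Perrin's issue; Hamish's $39,000 share passes to Hamish's issue.
Perrin's share ($39,000) passes entirely to Willa.
Hamish's share ($39,000) is divided into 2 shares of $19,500: Amira and Nuria each take $19,500.

Nuria receives $19,500.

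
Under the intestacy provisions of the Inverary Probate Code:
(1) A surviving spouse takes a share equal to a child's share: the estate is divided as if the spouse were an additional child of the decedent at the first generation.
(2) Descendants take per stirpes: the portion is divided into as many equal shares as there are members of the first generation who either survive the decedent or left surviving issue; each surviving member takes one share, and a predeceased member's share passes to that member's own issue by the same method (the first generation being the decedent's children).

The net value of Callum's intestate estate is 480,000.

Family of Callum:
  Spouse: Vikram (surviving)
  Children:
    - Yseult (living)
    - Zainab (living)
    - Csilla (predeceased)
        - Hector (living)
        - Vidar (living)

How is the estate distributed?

The spouse counts as an additional share at the children's level, so there are 4 primary shares of 120,000. Vikram takes one such share (120,000).
The children's combined portion (360,000) is divided into 3 shares of 120,000: Yseult and Zainab each take 120,000; Csilla's 120,000 share passes to Csilla's issue.
Csilla's share (120,000) is divided into 2 shares of 60,000: Hector and Vidar each take 60,000.

Vikram: 120,000; Yseult: 120,000; Zainab: 120,000; Hector: 60,000; Vidar: 60,000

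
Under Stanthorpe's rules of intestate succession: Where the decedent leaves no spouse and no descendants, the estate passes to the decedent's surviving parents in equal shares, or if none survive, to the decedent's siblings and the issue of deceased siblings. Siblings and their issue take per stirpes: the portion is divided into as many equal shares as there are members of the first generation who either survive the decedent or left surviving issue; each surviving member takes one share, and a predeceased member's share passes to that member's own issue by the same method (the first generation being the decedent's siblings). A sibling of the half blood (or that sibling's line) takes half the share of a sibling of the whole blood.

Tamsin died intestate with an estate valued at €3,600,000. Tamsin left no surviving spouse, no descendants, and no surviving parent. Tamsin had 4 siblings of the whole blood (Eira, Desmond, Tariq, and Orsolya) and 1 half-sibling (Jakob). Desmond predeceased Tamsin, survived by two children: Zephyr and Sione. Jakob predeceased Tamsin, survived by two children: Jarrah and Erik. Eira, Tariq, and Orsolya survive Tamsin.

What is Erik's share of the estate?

Erik receives €200,000.

The entire €3,600,000 passes to the siblings and their issue.
Counting each half-blood sibling's line as half a unit, there are 9/2 units in €3,600,000, so one unit is €800,000. Whole-blood lines (Eira, Desmond, Tariq, and Orsolya) take €800,000 each; half-blood lines (Jakob) take €400,000 each.
Desmond's share (€800,000) is divided into 2 shares of €400,000: Zephyr and Sione each take €400,000.
Jakob's share (€400,000) is divided into 2 shares of €200,000: Jarrah and Erik each take €200,000.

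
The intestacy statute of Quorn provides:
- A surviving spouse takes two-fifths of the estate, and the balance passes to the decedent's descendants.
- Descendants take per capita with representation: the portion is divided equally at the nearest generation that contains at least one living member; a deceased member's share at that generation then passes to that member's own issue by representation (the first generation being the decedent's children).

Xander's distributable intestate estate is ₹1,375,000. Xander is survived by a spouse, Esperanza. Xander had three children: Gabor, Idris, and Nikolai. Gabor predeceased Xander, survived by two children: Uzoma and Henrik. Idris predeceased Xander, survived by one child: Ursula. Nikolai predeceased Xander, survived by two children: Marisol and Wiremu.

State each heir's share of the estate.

Esperanza: ₹550,000; Uzoma: ₹165,000; Henrik: ₹165,000; Ursula: ₹165,000; Marisol: ₹165,000; Wiremu: ₹165,000

Esperanza takes two-fifths of ₹1,375,000 = ₹550,000. The remaining ₹825,000 passes to the descendants.
No child survives, so the initial division is made at the grandchildren's generation.
The descendants' portion (₹825,000) is divided into 5 shares of ₹165,000: Uzoma, Henrik, Ursula, Marisol, and Wiremu each take ₹165,000.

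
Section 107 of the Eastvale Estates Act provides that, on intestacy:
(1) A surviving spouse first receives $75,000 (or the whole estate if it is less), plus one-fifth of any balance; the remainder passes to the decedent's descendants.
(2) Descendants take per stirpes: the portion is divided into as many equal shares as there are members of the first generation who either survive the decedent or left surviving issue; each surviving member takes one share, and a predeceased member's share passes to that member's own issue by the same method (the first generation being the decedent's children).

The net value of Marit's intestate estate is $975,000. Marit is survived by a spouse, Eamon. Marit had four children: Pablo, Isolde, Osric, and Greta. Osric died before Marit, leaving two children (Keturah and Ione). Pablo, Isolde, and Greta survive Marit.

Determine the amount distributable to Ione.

Ione receives $90,000.

Eamon first takes $75,000, leaving a balance of $900,000. Eamon then takes one-fifth of the balance ($180,000), for a total of $255,000. The remaining $720,000 passes to the descendants.
The descendants' portion ($720,000) is divided into 4 shares of $180,000: Pablo, Isolde, and Greta each take $180,000; Osric's $180,000 share passes to Osric's issue.
Osric's share ($180,000) is divided into 2 shares of $90,000: Keturah and Ione each take $90,000.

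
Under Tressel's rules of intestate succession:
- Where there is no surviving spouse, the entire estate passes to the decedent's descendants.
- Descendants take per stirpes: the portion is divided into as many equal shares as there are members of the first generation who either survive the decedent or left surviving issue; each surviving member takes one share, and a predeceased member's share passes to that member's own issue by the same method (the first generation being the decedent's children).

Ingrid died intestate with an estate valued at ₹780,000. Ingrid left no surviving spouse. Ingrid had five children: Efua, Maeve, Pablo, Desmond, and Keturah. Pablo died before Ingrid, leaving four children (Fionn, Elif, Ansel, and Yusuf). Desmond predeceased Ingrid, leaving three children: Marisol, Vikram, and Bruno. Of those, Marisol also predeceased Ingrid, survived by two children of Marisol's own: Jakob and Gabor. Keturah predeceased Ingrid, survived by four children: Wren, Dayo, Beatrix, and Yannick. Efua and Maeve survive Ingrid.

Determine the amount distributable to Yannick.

Yannick receives ₹39,000.

The entire ₹780,000 passes to the descendants.
That amount (₹780,000) is divided into 5 shares of ₹156,000: Efua and Maeve each take ₹156,000; Pablo's ₹156,000 share passes to Pablo's issue; Desmond's ₹156,000 share passes to Desmond's issue; Keturah's ₹156,000 share passes to Keturah's issue.
Pablo's share (₹156,000) is divided into 4 shares of ₹39,000: Fionn, Elif, Ansel, and Yusuf each take ₹39,000.
Desmond's share (₹156,000) is divided into 3 shares of ₹52,000: Vikram and Bruno each take ₹52,000; Marisol's ₹52,000 share passes to Marisol's issue.
Marisol's share (₹52,000) is divided into 2 shares of ₹26,000: Jakob and Gabor each take ₹26,000.
Keturah's share (₹156,000) is divided into 4 shares of ₹39,000: Wren, Dayo, Beatrix, and Yannick each take ₹39,000.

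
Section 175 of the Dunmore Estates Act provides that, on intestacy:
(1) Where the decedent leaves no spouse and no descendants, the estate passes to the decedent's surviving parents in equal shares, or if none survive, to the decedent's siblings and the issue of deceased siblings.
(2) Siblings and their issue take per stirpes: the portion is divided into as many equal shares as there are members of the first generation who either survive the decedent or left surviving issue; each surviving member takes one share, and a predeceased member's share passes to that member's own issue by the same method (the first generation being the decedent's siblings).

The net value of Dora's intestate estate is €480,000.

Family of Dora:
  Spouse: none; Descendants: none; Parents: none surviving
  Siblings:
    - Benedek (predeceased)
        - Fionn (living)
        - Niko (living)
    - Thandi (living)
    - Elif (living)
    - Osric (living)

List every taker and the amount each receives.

The entire €480,000 passes to the siblings and their issue.
That amount (€480,000) is divided into 4 shares of €120,000: Thandi, Elif, and Osric each take €120,000; Benedek's €120,000 share passes to Benedek's issue.
Benedek's share (€120,000) is divided into 2 shares of €60,000: Fionn and Niko each take €60,000.

Fionn: €60,000; Niko: €60,000; Thandi: €120,000; Elif: €120,000; Osric: €120,000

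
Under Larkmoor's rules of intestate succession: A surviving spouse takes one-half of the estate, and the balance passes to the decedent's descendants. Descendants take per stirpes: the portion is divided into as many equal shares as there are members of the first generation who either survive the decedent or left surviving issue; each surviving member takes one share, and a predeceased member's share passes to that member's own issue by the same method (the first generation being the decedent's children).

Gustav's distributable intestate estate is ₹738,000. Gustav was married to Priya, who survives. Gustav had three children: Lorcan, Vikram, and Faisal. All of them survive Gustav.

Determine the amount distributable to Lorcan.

Lorcan receives ₹123,000.

Priya takes one-half of ₹738,000 = ₹369,000. The remaining ₹369,000 passes to the descendants.
The descendants' portion (₹369,000) is divided into 3 shares of ₹123,000: Lorcan, Vikram, and Faisal each take ₹123,000.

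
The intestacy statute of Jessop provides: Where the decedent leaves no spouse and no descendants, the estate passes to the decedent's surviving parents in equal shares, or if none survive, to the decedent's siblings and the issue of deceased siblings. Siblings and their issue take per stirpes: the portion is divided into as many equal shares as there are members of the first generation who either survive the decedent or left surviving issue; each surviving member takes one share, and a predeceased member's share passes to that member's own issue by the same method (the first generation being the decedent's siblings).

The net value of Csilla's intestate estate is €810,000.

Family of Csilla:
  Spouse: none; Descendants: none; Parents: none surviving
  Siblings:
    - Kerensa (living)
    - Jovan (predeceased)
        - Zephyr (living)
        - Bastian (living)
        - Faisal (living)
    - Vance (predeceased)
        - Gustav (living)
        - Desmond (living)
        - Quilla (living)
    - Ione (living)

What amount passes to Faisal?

Faisal receives €67,500.

The entire €810,000 passes to the siblings and their issue.
That amount (€810,000) is divided into 4 shares of €202,500: Kerensa and Ione each take €202,500; Jovan's €202,500 share passes to Jovan's issue; Vance's €202,500 share passes to Vance's issue.
Jovan's share (€202,500) is divided into 3 shares of €67,500: Zephyr, Bastian, and Faisal each take €67,500.
Vance's share (€202,500) is divided into 3 shares of €67,500: Gustav, Desmond, and Quilla each take €67,500.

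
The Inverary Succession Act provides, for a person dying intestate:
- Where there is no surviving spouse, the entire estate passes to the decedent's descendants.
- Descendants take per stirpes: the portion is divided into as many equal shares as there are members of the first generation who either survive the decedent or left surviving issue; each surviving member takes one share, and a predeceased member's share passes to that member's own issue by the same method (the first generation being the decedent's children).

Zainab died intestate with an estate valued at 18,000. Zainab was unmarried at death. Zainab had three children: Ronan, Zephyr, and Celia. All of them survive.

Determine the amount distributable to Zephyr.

The entire 18,000 passes to the descendants.
That amount (18,000) is divided into 3 shares of 6,000: Ronan, Zephyr, and Celia each take 6,000.

Zephyr receives 6,000.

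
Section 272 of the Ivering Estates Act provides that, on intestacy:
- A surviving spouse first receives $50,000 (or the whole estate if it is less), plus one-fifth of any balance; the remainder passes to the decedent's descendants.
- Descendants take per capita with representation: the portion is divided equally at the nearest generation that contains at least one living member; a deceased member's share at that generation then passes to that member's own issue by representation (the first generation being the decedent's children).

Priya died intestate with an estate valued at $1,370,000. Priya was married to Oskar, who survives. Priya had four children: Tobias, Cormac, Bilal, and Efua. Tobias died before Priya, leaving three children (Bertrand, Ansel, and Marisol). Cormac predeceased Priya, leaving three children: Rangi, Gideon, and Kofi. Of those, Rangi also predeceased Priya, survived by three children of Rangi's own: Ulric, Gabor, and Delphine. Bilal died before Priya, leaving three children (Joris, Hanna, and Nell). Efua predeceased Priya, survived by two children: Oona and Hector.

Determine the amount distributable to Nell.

Nell receives $96,000.

Oskar first takes $50,000, leaving a balance of $1,320,000. Oskar then takes one-fifth of the balance ($264,000), for a total of $314,000. The remaining $1,056,000 passes to the descendants.
No child survives, so the initial division is made at the grandchildren's generation.
The descendants' portion ($1,056,000) is divided into 11 shares of $96,000: Bertrand, Ansel, Marisol, Gideon, Kofi, Joris, Hanna, Nell, Oona, and Hector each take $96,000; Rangi's $96,000 share passes to Rangi's issue.
Rangi's share ($96,000) is divided into 3 shares of $32,000: Ulric, Gabor, and Delphine each take $32,000.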